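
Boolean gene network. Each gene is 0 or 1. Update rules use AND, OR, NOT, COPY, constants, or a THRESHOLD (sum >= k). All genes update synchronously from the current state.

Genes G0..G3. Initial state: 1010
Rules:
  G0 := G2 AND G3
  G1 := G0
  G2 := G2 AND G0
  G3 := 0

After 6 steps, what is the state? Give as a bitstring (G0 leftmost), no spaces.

Step 1: G0=G2&G3=1&0=0 G1=G0=1 G2=G2&G0=1&1=1 G3=0(const) -> 0110
Step 2: G0=G2&G3=1&0=0 G1=G0=0 G2=G2&G0=1&0=0 G3=0(const) -> 0000
Step 3: G0=G2&G3=0&0=0 G1=G0=0 G2=G2&G0=0&0=0 G3=0(const) -> 0000
Step 4: G0=G2&G3=0&0=0 G1=G0=0 G2=G2&G0=0&0=0 G3=0(const) -> 0000
Step 5: G0=G2&G3=0&0=0 G1=G0=0 G2=G2&G0=0&0=0 G3=0(const) -> 0000
Step 6: G0=G2&G3=0&0=0 G1=G0=0 G2=G2&G0=0&0=0 G3=0(const) -> 0000

0000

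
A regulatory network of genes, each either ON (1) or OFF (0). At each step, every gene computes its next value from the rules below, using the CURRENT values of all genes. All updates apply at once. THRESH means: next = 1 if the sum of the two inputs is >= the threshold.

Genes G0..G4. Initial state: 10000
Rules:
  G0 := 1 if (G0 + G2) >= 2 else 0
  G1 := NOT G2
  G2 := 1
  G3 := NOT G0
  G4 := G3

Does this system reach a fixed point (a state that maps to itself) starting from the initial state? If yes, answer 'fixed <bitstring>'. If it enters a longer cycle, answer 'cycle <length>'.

Step 0: 10000
Step 1: G0=(1+0>=2)=0 G1=NOT G2=NOT 0=1 G2=1(const) G3=NOT G0=NOT 1=0 G4=G3=0 -> 01100
Step 2: G0=(0+1>=2)=0 G1=NOT G2=NOT 1=0 G2=1(const) G3=NOT G0=NOT 0=1 G4=G3=0 -> 00110
Step 3: G0=(0+1>=2)=0 G1=NOT G2=NOT 1=0 G2=1(const) G3=NOT G0=NOT 0=1 G4=G3=1 -> 00111
Step 4: G0=(0+1>=2)=0 G1=NOT G2=NOT 1=0 G2=1(const) G3=NOT G0=NOT 0=1 G4=G3=1 -> 00111
Fixed point reached at step 3: 00111

Answer: fixed 00111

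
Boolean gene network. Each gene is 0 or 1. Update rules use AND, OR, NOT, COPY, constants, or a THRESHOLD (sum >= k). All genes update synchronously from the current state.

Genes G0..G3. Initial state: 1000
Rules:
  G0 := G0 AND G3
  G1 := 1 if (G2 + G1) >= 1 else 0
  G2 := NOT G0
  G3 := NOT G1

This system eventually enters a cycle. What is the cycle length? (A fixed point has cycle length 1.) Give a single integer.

Step 0: 1000
Step 1: G0=G0&G3=1&0=0 G1=(0+0>=1)=0 G2=NOT G0=NOT 1=0 G3=NOT G1=NOT 0=1 -> 0001
Step 2: G0=G0&G3=0&1=0 G1=(0+0>=1)=0 G2=NOT G0=NOT 0=1 G3=NOT G1=NOT 0=1 -> 0011
Step 3: G0=G0&G3=0&1=0 G1=(1+0>=1)=1 G2=NOT G0=NOT 0=1 G3=NOT G1=NOT 0=1 -> 0111
Step 4: G0=G0&G3=0&1=0 G1=(1+1>=1)=1 G2=NOT G0=NOT 0=1 G3=NOT G1=NOT 1=0 -> 0110
Step 5: G0=G0&G3=0&0=0 G1=(1+1>=1)=1 G2=NOT G0=NOT 0=1 G3=NOT G1=NOT 1=0 -> 0110
State from step 5 equals state from step 4 -> cycle length 1

Answer: 1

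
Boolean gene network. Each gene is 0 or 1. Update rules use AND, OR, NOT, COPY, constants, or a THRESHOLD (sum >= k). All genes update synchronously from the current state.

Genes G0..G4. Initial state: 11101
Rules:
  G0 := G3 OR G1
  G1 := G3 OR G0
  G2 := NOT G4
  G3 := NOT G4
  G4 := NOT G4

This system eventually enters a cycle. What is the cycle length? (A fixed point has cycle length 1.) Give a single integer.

Answer: 2

Derivation:
Step 0: 11101
Step 1: G0=G3|G1=0|1=1 G1=G3|G0=0|1=1 G2=NOT G4=NOT 1=0 G3=NOT G4=NOT 1=0 G4=NOT G4=NOT 1=0 -> 11000
Step 2: G0=G3|G1=0|1=1 G1=G3|G0=0|1=1 G2=NOT G4=NOT 0=1 G3=NOT G4=NOT 0=1 G4=NOT G4=NOT 0=1 -> 11111
Step 3: G0=G3|G1=1|1=1 G1=G3|G0=1|1=1 G2=NOT G4=NOT 1=0 G3=NOT G4=NOT 1=0 G4=NOT G4=NOT 1=0 -> 11000
State from step 3 equals state from step 1 -> cycle length 2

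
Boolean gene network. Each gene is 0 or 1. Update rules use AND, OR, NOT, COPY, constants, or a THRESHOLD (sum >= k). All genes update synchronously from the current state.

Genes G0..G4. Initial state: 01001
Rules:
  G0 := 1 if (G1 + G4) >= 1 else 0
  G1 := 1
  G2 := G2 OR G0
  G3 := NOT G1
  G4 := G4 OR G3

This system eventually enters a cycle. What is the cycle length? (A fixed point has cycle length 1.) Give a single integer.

Step 0: 01001
Step 1: G0=(1+1>=1)=1 G1=1(const) G2=G2|G0=0|0=0 G3=NOT G1=NOT 1=0 G4=G4|G3=1|0=1 -> 11001
Step 2: G0=(1+1>=1)=1 G1=1(const) G2=G2|G0=0|1=1 G3=NOT G1=NOT 1=0 G4=G4|G3=1|0=1 -> 11101
Step 3: G0=(1+1>=1)=1 G1=1(const) G2=G2|G0=1|1=1 G3=NOT G1=NOT 1=0 G4=G4|G3=1|0=1 -> 11101
State from step 3 equals state from step 2 -> cycle length 1

Answer: 1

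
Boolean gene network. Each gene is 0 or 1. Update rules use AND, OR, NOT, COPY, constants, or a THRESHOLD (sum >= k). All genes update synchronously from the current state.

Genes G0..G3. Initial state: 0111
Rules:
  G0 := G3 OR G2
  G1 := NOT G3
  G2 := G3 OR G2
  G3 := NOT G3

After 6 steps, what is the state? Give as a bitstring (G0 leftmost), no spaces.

Step 1: G0=G3|G2=1|1=1 G1=NOT G3=NOT 1=0 G2=G3|G2=1|1=1 G3=NOT G3=NOT 1=0 -> 1010
Step 2: G0=G3|G2=0|1=1 G1=NOT G3=NOT 0=1 G2=G3|G2=0|1=1 G3=NOT G3=NOT 0=1 -> 1111
Step 3: G0=G3|G2=1|1=1 G1=NOT G3=NOT 1=0 G2=G3|G2=1|1=1 G3=NOT G3=NOT 1=0 -> 1010
Step 4: G0=G3|G2=0|1=1 G1=NOT G3=NOT 0=1 G2=G3|G2=0|1=1 G3=NOT G3=NOT 0=1 -> 1111
Step 5: G0=G3|G2=1|1=1 G1=NOT G3=NOT 1=0 G2=G3|G2=1|1=1 G3=NOT G3=NOT 1=0 -> 1010
Step 6: G0=G3|G2=0|1=1 G1=NOT G3=NOT 0=1 G2=G3|G2=0|1=1 G3=NOT G3=NOT 0=1 -> 1111

1111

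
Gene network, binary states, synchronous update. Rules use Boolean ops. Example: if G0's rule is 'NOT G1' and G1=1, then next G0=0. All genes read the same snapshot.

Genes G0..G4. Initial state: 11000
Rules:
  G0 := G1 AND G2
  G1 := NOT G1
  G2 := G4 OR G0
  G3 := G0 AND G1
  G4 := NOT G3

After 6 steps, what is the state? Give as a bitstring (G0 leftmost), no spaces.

Step 1: G0=G1&G2=1&0=0 G1=NOT G1=NOT 1=0 G2=G4|G0=0|1=1 G3=G0&G1=1&1=1 G4=NOT G3=NOT 0=1 -> 00111
Step 2: G0=G1&G2=0&1=0 G1=NOT G1=NOT 0=1 G2=G4|G0=1|0=1 G3=G0&G1=0&0=0 G4=NOT G3=NOT 1=0 -> 01100
Step 3: G0=G1&G2=1&1=1 G1=NOT G1=NOT 1=0 G2=G4|G0=0|0=0 G3=G0&G1=0&1=0 G4=NOT G3=NOT 0=1 -> 10001
Step 4: G0=G1&G2=0&0=0 G1=NOT G1=NOT 0=1 G2=G4|G0=1|1=1 G3=G0&G1=1&0=0 G4=NOT G3=NOT 0=1 -> 01101
Step 5: G0=G1&G2=1&1=1 G1=NOT G1=NOT 1=0 G2=G4|G0=1|0=1 G3=G0&G1=0&1=0 G4=NOT G3=NOT 0=1 -> 10101
Step 6: G0=G1&G2=0&1=0 G1=NOT G1=NOT 0=1 G2=G4|G0=1|1=1 G3=G0&G1=1&0=0 G4=NOT G3=NOT 0=1 -> 01101

01101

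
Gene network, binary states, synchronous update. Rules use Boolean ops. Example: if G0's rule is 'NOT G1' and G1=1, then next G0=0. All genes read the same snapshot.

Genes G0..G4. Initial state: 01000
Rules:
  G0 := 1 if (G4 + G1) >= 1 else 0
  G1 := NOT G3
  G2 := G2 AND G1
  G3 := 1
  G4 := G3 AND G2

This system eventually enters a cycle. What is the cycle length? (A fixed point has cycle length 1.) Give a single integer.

Answer: 1

Derivation:
Step 0: 01000
Step 1: G0=(0+1>=1)=1 G1=NOT G3=NOT 0=1 G2=G2&G1=0&1=0 G3=1(const) G4=G3&G2=0&0=0 -> 11010
Step 2: G0=(0+1>=1)=1 G1=NOT G3=NOT 1=0 G2=G2&G1=0&1=0 G3=1(const) G4=G3&G2=1&0=0 -> 10010
Step 3: G0=(0+0>=1)=0 G1=NOT G3=NOT 1=0 G2=G2&G1=0&0=0 G3=1(const) G4=G3&G2=1&0=0 -> 00010
Step 4: G0=(0+0>=1)=0 G1=NOT G3=NOT 1=0 G2=G2&G1=0&0=0 G3=1(const) G4=G3&G2=1&0=0 -> 00010
State from step 4 equals state from step 3 -> cycle length 1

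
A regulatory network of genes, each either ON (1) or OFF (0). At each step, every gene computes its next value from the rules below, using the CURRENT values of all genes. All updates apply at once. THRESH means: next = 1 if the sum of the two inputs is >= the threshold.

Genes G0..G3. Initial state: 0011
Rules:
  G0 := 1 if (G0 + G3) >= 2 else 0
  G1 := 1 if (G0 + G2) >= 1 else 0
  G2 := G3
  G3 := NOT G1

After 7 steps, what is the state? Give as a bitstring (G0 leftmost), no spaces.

Step 1: G0=(0+1>=2)=0 G1=(0+1>=1)=1 G2=G3=1 G3=NOT G1=NOT 0=1 -> 0111
Step 2: G0=(0+1>=2)=0 G1=(0+1>=1)=1 G2=G3=1 G3=NOT G1=NOT 1=0 -> 0110
Step 3: G0=(0+0>=2)=0 G1=(0+1>=1)=1 G2=G3=0 G3=NOT G1=NOT 1=0 -> 0100
Step 4: G0=(0+0>=2)=0 G1=(0+0>=1)=0 G2=G3=0 G3=NOT G1=NOT 1=0 -> 0000
Step 5: G0=(0+0>=2)=0 G1=(0+0>=1)=0 G2=G3=0 G3=NOT G1=NOT 0=1 -> 0001
Step 6: G0=(0+1>=2)=0 G1=(0+0>=1)=0 G2=G3=1 G3=NOT G1=NOT 0=1 -> 0011
Step 7: G0=(0+1>=2)=0 G1=(0+1>=1)=1 G2=G3=1 G3=NOT G1=NOT 0=1 -> 0111

0111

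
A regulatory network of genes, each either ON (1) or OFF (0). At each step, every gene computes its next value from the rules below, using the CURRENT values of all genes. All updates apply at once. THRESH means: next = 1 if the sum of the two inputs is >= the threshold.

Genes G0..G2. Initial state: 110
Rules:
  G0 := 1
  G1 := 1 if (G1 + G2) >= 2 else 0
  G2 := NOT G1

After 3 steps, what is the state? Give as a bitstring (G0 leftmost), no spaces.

Step 1: G0=1(const) G1=(1+0>=2)=0 G2=NOT G1=NOT 1=0 -> 100
Step 2: G0=1(const) G1=(0+0>=2)=0 G2=NOT G1=NOT 0=1 -> 101
Step 3: G0=1(const) G1=(0+1>=2)=0 G2=NOT G1=NOT 0=1 -> 101

101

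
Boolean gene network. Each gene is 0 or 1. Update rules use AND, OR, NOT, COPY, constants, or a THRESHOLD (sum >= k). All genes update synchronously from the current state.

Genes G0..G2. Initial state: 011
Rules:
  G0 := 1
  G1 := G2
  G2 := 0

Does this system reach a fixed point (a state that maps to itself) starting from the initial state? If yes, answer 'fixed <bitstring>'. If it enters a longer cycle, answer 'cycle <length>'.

Answer: fixed 100

Derivation:
Step 0: 011
Step 1: G0=1(const) G1=G2=1 G2=0(const) -> 110
Step 2: G0=1(const) G1=G2=0 G2=0(const) -> 100
Step 3: G0=1(const) G1=G2=0 G2=0(const) -> 100
Fixed point reached at step 2: 100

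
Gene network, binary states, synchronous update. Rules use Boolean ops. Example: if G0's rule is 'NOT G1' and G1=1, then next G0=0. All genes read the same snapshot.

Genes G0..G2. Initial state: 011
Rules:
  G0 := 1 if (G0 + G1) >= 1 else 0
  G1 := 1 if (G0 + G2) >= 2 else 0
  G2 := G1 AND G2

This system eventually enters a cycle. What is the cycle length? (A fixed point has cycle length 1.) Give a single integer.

Step 0: 011
Step 1: G0=(0+1>=1)=1 G1=(0+1>=2)=0 G2=G1&G2=1&1=1 -> 101
Step 2: G0=(1+0>=1)=1 G1=(1+1>=2)=1 G2=G1&G2=0&1=0 -> 110
Step 3: G0=(1+1>=1)=1 G1=(1+0>=2)=0 G2=G1&G2=1&0=0 -> 100
Step 4: G0=(1+0>=1)=1 G1=(1+0>=2)=0 G2=G1&G2=0&0=0 -> 100
State from step 4 equals state from step 3 -> cycle length 1

Answer: 1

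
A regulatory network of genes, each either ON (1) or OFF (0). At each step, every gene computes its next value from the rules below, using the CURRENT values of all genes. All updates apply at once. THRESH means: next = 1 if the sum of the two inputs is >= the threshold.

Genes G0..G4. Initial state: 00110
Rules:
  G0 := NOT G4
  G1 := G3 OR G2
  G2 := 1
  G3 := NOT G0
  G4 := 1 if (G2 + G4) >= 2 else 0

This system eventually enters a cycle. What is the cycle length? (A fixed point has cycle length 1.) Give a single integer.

Answer: 1

Derivation:
Step 0: 00110
Step 1: G0=NOT G4=NOT 0=1 G1=G3|G2=1|1=1 G2=1(const) G3=NOT G0=NOT 0=1 G4=(1+0>=2)=0 -> 11110
Step 2: G0=NOT G4=NOT 0=1 G1=G3|G2=1|1=1 G2=1(const) G3=NOT G0=NOT 1=0 G4=(1+0>=2)=0 -> 11100
Step 3: G0=NOT G4=NOT 0=1 G1=G3|G2=0|1=1 G2=1(const) G3=NOT G0=NOT 1=0 G4=(1+0>=2)=0 -> 11100
State from step 3 equals state from step 2 -> cycle length 1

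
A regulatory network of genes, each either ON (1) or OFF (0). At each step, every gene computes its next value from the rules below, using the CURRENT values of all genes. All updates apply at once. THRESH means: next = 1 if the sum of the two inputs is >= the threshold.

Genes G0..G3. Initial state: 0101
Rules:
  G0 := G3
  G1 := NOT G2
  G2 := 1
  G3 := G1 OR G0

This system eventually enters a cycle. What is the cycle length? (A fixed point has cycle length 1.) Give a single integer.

Step 0: 0101
Step 1: G0=G3=1 G1=NOT G2=NOT 0=1 G2=1(const) G3=G1|G0=1|0=1 -> 1111
Step 2: G0=G3=1 G1=NOT G2=NOT 1=0 G2=1(const) G3=G1|G0=1|1=1 -> 1011
Step 3: G0=G3=1 G1=NOT G2=NOT 1=0 G2=1(const) G3=G1|G0=0|1=1 -> 1011
State from step 3 equals state from step 2 -> cycle length 1

Answer: 1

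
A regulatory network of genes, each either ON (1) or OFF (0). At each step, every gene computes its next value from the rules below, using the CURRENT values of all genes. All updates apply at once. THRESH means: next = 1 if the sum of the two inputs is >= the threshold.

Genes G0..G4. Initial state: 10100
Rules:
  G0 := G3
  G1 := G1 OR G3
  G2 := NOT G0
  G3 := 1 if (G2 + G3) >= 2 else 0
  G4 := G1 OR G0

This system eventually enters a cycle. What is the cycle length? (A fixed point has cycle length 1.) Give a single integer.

Step 0: 10100
Step 1: G0=G3=0 G1=G1|G3=0|0=0 G2=NOT G0=NOT 1=0 G3=(1+0>=2)=0 G4=G1|G0=0|1=1 -> 00001
Step 2: G0=G3=0 G1=G1|G3=0|0=0 G2=NOT G0=NOT 0=1 G3=(0+0>=2)=0 G4=G1|G0=0|0=0 -> 00100
Step 3: G0=G3=0 G1=G1|G3=0|0=0 G2=NOT G0=NOT 0=1 G3=(1+0>=2)=0 G4=G1|G0=0|0=0 -> 00100
State from step 3 equals state from step 2 -> cycle length 1

Answer: 1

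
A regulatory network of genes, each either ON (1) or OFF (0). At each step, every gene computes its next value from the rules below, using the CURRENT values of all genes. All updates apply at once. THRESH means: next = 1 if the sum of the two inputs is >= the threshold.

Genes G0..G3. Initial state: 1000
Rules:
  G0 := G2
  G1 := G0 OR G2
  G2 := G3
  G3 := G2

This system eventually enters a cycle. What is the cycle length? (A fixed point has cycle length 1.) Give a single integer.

Answer: 1

Derivation:
Step 0: 1000
Step 1: G0=G2=0 G1=G0|G2=1|0=1 G2=G3=0 G3=G2=0 -> 0100
Step 2: G0=G2=0 G1=G0|G2=0|0=0 G2=G3=0 G3=G2=0 -> 0000
Step 3: G0=G2=0 G1=G0|G2=0|0=0 G2=G3=0 G3=G2=0 -> 0000
State from step 3 equals state from step 2 -> cycle length 1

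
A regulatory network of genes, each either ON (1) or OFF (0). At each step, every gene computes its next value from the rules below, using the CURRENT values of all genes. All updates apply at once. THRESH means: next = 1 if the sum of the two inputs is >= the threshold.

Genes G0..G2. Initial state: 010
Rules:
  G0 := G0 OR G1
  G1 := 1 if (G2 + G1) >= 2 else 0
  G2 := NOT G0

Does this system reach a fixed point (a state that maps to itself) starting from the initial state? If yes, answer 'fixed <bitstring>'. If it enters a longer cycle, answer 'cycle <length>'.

Step 0: 010
Step 1: G0=G0|G1=0|1=1 G1=(0+1>=2)=0 G2=NOT G0=NOT 0=1 -> 101
Step 2: G0=G0|G1=1|0=1 G1=(1+0>=2)=0 G2=NOT G0=NOT 1=0 -> 100
Step 3: G0=G0|G1=1|0=1 G1=(0+0>=2)=0 G2=NOT G0=NOT 1=0 -> 100
Fixed point reached at step 2: 100

Answer: fixed 100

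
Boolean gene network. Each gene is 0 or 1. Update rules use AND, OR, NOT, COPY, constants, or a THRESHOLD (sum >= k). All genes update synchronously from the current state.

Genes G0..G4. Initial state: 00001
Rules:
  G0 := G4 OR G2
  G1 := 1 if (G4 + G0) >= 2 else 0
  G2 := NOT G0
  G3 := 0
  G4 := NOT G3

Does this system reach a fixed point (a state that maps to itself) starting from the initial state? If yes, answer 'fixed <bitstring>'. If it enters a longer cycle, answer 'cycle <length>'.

Step 0: 00001
Step 1: G0=G4|G2=1|0=1 G1=(1+0>=2)=0 G2=NOT G0=NOT 0=1 G3=0(const) G4=NOT G3=NOT 0=1 -> 10101
Step 2: G0=G4|G2=1|1=1 G1=(1+1>=2)=1 G2=NOT G0=NOT 1=0 G3=0(const) G4=NOT G3=NOT 0=1 -> 11001
Step 3: G0=G4|G2=1|0=1 G1=(1+1>=2)=1 G2=NOT G0=NOT 1=0 G3=0(const) G4=NOT G3=NOT 0=1 -> 11001
Fixed point reached at step 2: 11001

Answer: fixed 11001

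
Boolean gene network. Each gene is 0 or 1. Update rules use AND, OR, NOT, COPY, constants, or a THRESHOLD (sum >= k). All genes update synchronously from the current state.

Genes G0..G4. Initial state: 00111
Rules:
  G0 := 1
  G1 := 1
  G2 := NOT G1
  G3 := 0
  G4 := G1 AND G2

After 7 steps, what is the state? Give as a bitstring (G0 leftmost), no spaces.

Step 1: G0=1(const) G1=1(const) G2=NOT G1=NOT 0=1 G3=0(const) G4=G1&G2=0&1=0 -> 11100
Step 2: G0=1(const) G1=1(const) G2=NOT G1=NOT 1=0 G3=0(const) G4=G1&G2=1&1=1 -> 11001
Step 3: G0=1(const) G1=1(const) G2=NOT G1=NOT 1=0 G3=0(const) G4=G1&G2=1&0=0 -> 11000
Step 4: G0=1(const) G1=1(const) G2=NOT G1=NOT 1=0 G3=0(const) G4=G1&G2=1&0=0 -> 11000
Step 5: G0=1(const) G1=1(const) G2=NOT G1=NOT 1=0 G3=0(const) G4=G1&G2=1&0=0 -> 11000
Step 6: G0=1(const) G1=1(const) G2=NOT G1=NOT 1=0 G3=0(const) G4=G1&G2=1&0=0 -> 11000
Step 7: G0=1(const) G1=1(const) G2=NOT G1=NOT 1=0 G3=0(const) G4=G1&G2=1&0=0 -> 11000

11000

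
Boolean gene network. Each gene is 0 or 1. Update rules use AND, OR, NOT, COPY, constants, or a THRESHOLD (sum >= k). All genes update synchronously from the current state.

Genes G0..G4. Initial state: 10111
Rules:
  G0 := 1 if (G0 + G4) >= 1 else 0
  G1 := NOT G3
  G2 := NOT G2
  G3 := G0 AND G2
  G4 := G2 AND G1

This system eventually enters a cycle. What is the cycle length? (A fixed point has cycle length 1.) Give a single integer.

Step 0: 10111
Step 1: G0=(1+1>=1)=1 G1=NOT G3=NOT 1=0 G2=NOT G2=NOT 1=0 G3=G0&G2=1&1=1 G4=G2&G1=1&0=0 -> 10010
Step 2: G0=(1+0>=1)=1 G1=NOT G3=NOT 1=0 G2=NOT G2=NOT 0=1 G3=G0&G2=1&0=0 G4=G2&G1=0&0=0 -> 10100
Step 3: G0=(1+0>=1)=1 G1=NOT G3=NOT 0=1 G2=NOT G2=NOT 1=0 G3=G0&G2=1&1=1 G4=G2&G1=1&0=0 -> 11010
Step 4: G0=(1+0>=1)=1 G1=NOT G3=NOT 1=0 G2=NOT G2=NOT 0=1 G3=G0&G2=1&0=0 G4=G2&G1=0&1=0 -> 10100
State from step 4 equals state from step 2 -> cycle length 2

Answer: 2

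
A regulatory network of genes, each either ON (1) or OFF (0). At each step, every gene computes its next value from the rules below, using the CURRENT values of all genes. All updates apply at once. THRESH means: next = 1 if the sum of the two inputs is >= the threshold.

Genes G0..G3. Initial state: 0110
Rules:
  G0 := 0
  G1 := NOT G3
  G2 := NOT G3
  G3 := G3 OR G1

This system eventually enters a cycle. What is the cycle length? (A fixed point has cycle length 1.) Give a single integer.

Answer: 1

Derivation:
Step 0: 0110
Step 1: G0=0(const) G1=NOT G3=NOT 0=1 G2=NOT G3=NOT 0=1 G3=G3|G1=0|1=1 -> 0111
Step 2: G0=0(const) G1=NOT G3=NOT 1=0 G2=NOT G3=NOT 1=0 G3=G3|G1=1|1=1 -> 0001
Step 3: G0=0(const) G1=NOT G3=NOT 1=0 G2=NOT G3=NOT 1=0 G3=G3|G1=1|0=1 -> 0001
State from step 3 equals state from step 2 -> cycle length 1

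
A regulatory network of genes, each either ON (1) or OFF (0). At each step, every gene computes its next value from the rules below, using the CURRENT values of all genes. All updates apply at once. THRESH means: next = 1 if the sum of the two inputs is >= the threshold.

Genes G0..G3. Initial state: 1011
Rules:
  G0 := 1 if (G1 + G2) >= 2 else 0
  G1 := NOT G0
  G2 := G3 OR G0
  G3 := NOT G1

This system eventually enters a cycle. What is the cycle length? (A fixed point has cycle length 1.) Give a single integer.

Answer: 4

Derivation:
Step 0: 1011
Step 1: G0=(0+1>=2)=0 G1=NOT G0=NOT 1=0 G2=G3|G0=1|1=1 G3=NOT G1=NOT 0=1 -> 0011
Step 2: G0=(0+1>=2)=0 G1=NOT G0=NOT 0=1 G2=G3|G0=1|0=1 G3=NOT G1=NOT 0=1 -> 0111
Step 3: G0=(1+1>=2)=1 G1=NOT G0=NOT 0=1 G2=G3|G0=1|0=1 G3=NOT G1=NOT 1=0 -> 1110
Step 4: G0=(1+1>=2)=1 G1=NOT G0=NOT 1=0 G2=G3|G0=0|1=1 G3=NOT G1=NOT 1=0 -> 1010
Step 5: G0=(0+1>=2)=0 G1=NOT G0=NOT 1=0 G2=G3|G0=0|1=1 G3=NOT G1=NOT 0=1 -> 0011
State from step 5 equals state from step 1 -> cycle length 4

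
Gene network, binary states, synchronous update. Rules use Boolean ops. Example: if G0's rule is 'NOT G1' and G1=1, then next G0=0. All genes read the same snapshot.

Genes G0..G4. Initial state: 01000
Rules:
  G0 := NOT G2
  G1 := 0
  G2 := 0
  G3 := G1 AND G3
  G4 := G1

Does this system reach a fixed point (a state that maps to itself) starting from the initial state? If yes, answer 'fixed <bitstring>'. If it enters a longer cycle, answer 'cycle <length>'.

Answer: fixed 10000

Derivation:
Step 0: 01000
Step 1: G0=NOT G2=NOT 0=1 G1=0(const) G2=0(const) G3=G1&G3=1&0=0 G4=G1=1 -> 10001
Step 2: G0=NOT G2=NOT 0=1 G1=0(const) G2=0(const) G3=G1&G3=0&0=0 G4=G1=0 -> 10000
Step 3: G0=NOT G2=NOT 0=1 G1=0(const) G2=0(const) G3=G1&G3=0&0=0 G4=G1=0 -> 10000
Fixed point reached at step 2: 10000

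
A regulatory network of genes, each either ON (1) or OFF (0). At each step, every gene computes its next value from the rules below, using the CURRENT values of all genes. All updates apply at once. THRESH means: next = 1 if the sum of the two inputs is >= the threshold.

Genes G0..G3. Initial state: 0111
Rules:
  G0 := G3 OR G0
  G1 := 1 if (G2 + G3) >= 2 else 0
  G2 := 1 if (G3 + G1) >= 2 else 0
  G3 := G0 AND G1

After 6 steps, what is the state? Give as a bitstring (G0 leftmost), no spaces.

Step 1: G0=G3|G0=1|0=1 G1=(1+1>=2)=1 G2=(1+1>=2)=1 G3=G0&G1=0&1=0 -> 1110
Step 2: G0=G3|G0=0|1=1 G1=(1+0>=2)=0 G2=(0+1>=2)=0 G3=G0&G1=1&1=1 -> 1001
Step 3: G0=G3|G0=1|1=1 G1=(0+1>=2)=0 G2=(1+0>=2)=0 G3=G0&G1=1&0=0 -> 1000
Step 4: G0=G3|G0=0|1=1 G1=(0+0>=2)=0 G2=(0+0>=2)=0 G3=G0&G1=1&0=0 -> 1000
Step 5: G0=G3|G0=0|1=1 G1=(0+0>=2)=0 G2=(0+0>=2)=0 G3=G0&G1=1&0=0 -> 1000
Step 6: G0=G3|G0=0|1=1 G1=(0+0>=2)=0 G2=(0+0>=2)=0 G3=G0&G1=1&0=0 -> 1000

1000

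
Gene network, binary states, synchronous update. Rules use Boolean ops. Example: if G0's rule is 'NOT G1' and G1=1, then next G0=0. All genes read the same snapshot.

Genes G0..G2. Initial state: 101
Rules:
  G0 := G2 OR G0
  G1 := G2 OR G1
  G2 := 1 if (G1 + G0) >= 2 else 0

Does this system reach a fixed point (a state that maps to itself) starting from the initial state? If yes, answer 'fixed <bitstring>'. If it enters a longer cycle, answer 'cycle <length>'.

Step 0: 101
Step 1: G0=G2|G0=1|1=1 G1=G2|G1=1|0=1 G2=(0+1>=2)=0 -> 110
Step 2: G0=G2|G0=0|1=1 G1=G2|G1=0|1=1 G2=(1+1>=2)=1 -> 111
Step 3: G0=G2|G0=1|1=1 G1=G2|G1=1|1=1 G2=(1+1>=2)=1 -> 111
Fixed point reached at step 2: 111

Answer: fixed 111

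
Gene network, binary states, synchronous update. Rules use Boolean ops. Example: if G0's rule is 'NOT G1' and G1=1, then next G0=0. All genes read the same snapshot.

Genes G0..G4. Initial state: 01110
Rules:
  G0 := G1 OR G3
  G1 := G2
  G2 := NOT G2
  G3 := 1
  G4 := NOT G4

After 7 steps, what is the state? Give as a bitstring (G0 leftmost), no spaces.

Step 1: G0=G1|G3=1|1=1 G1=G2=1 G2=NOT G2=NOT 1=0 G3=1(const) G4=NOT G4=NOT 0=1 -> 11011
Step 2: G0=G1|G3=1|1=1 G1=G2=0 G2=NOT G2=NOT 0=1 G3=1(const) G4=NOT G4=NOT 1=0 -> 10110
Step 3: G0=G1|G3=0|1=1 G1=G2=1 G2=NOT G2=NOT 1=0 G3=1(const) G4=NOT G4=NOT 0=1 -> 11011
Step 4: G0=G1|G3=1|1=1 G1=G2=0 G2=NOT G2=NOT 0=1 G3=1(const) G4=NOT G4=NOT 1=0 -> 10110
Step 5: G0=G1|G3=0|1=1 G1=G2=1 G2=NOT G2=NOT 1=0 G3=1(const) G4=NOT G4=NOT 0=1 -> 11011
Step 6: G0=G1|G3=1|1=1 G1=G2=0 G2=NOT G2=NOT 0=1 G3=1(const) G4=NOT G4=NOT 1=0 -> 10110
Step 7: G0=G1|G3=0|1=1 G1=G2=1 G2=NOT G2=NOT 1=0 G3=1(const) G4=NOT G4=NOT 0=1 -> 11011

11011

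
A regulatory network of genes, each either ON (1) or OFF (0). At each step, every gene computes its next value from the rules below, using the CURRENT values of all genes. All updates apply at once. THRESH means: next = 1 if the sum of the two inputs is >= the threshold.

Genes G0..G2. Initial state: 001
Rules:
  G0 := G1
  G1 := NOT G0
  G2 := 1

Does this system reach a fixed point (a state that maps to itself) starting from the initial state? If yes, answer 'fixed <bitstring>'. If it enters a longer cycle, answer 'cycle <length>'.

Step 0: 001
Step 1: G0=G1=0 G1=NOT G0=NOT 0=1 G2=1(const) -> 011
Step 2: G0=G1=1 G1=NOT G0=NOT 0=1 G2=1(const) -> 111
Step 3: G0=G1=1 G1=NOT G0=NOT 1=0 G2=1(const) -> 101
Step 4: G0=G1=0 G1=NOT G0=NOT 1=0 G2=1(const) -> 001
Cycle of length 4 starting at step 0 -> no fixed point

Answer: cycle 4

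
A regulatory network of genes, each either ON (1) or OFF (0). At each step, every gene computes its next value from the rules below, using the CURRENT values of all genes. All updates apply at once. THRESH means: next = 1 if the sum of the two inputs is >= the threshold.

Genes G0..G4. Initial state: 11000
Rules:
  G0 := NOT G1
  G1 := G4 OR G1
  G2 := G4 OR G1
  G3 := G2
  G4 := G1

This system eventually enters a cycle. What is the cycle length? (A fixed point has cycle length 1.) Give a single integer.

Step 0: 11000
Step 1: G0=NOT G1=NOT 1=0 G1=G4|G1=0|1=1 G2=G4|G1=0|1=1 G3=G2=0 G4=G1=1 -> 01101
Step 2: G0=NOT G1=NOT 1=0 G1=G4|G1=1|1=1 G2=G4|G1=1|1=1 G3=G2=1 G4=G1=1 -> 01111
Step 3: G0=NOT G1=NOT 1=0 G1=G4|G1=1|1=1 G2=G4|G1=1|1=1 G3=G2=1 G4=G1=1 -> 01111
State from step 3 equals state from step 2 -> cycle length 1

Answer: 1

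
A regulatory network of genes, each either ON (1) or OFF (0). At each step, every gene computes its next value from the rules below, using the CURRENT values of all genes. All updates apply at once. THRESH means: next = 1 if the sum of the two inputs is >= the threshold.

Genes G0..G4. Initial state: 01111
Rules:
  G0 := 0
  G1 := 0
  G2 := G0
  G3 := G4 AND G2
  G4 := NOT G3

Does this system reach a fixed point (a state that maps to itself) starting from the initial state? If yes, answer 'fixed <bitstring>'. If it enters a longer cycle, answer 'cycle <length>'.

Step 0: 01111
Step 1: G0=0(const) G1=0(const) G2=G0=0 G3=G4&G2=1&1=1 G4=NOT G3=NOT 1=0 -> 00010
Step 2: G0=0(const) G1=0(const) G2=G0=0 G3=G4&G2=0&0=0 G4=NOT G3=NOT 1=0 -> 00000
Step 3: G0=0(const) G1=0(const) G2=G0=0 G3=G4&G2=0&0=0 G4=NOT G3=NOT 0=1 -> 00001
Step 4: G0=0(const) G1=0(const) G2=G0=0 G3=G4&G2=1&0=0 G4=NOT G3=NOT 0=1 -> 00001
Fixed point reached at step 3: 00001

Answer: fixed 00001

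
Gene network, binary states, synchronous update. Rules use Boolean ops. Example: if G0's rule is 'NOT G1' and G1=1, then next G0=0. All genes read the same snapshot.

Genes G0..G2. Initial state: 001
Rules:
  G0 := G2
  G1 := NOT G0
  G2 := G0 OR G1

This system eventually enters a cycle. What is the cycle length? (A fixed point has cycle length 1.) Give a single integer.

Step 0: 001
Step 1: G0=G2=1 G1=NOT G0=NOT 0=1 G2=G0|G1=0|0=0 -> 110
Step 2: G0=G2=0 G1=NOT G0=NOT 1=0 G2=G0|G1=1|1=1 -> 001
State from step 2 equals state from step 0 -> cycle length 2

Answer: 2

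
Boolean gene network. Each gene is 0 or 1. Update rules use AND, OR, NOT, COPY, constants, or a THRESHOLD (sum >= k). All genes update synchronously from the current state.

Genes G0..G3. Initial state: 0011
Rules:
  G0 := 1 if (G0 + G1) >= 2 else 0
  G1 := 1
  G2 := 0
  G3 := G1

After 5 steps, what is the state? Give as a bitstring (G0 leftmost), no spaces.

Step 1: G0=(0+0>=2)=0 G1=1(const) G2=0(const) G3=G1=0 -> 0100
Step 2: G0=(0+1>=2)=0 G1=1(const) G2=0(const) G3=G1=1 -> 0101
Step 3: G0=(0+1>=2)=0 G1=1(const) G2=0(const) G3=G1=1 -> 0101
Step 4: G0=(0+1>=2)=0 G1=1(const) G2=0(const) G3=G1=1 -> 0101
Step 5: G0=(0+1>=2)=0 G1=1(const) G2=0(const) G3=G1=1 -> 0101

0101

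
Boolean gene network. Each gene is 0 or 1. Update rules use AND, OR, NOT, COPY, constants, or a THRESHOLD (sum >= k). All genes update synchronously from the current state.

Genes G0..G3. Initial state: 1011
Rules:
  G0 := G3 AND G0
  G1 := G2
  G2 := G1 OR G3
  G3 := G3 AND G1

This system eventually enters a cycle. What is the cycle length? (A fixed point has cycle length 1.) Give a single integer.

Step 0: 1011
Step 1: G0=G3&G0=1&1=1 G1=G2=1 G2=G1|G3=0|1=1 G3=G3&G1=1&0=0 -> 1110
Step 2: G0=G3&G0=0&1=0 G1=G2=1 G2=G1|G3=1|0=1 G3=G3&G1=0&1=0 -> 0110
Step 3: G0=G3&G0=0&0=0 G1=G2=1 G2=G1|G3=1|0=1 G3=G3&G1=0&1=0 -> 0110
State from step 3 equals state from step 2 -> cycle length 1

Answer: 1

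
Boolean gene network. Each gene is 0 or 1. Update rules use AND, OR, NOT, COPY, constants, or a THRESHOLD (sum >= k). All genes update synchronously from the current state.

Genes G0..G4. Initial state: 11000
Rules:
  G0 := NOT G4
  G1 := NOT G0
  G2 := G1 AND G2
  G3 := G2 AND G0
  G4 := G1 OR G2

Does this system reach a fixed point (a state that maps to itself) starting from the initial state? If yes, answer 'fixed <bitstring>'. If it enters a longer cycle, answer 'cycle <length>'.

Answer: cycle 3

Derivation:
Step 0: 11000
Step 1: G0=NOT G4=NOT 0=1 G1=NOT G0=NOT 1=0 G2=G1&G2=1&0=0 G3=G2&G0=0&1=0 G4=G1|G2=1|0=1 -> 10001
Step 2: G0=NOT G4=NOT 1=0 G1=NOT G0=NOT 1=0 G2=G1&G2=0&0=0 G3=G2&G0=0&1=0 G4=G1|G2=0|0=0 -> 00000
Step 3: G0=NOT G4=NOT 0=1 G1=NOT G0=NOT 0=1 G2=G1&G2=0&0=0 G3=G2&G0=0&0=0 G4=G1|G2=0|0=0 -> 11000
Cycle of length 3 starting at step 0 -> no fixed point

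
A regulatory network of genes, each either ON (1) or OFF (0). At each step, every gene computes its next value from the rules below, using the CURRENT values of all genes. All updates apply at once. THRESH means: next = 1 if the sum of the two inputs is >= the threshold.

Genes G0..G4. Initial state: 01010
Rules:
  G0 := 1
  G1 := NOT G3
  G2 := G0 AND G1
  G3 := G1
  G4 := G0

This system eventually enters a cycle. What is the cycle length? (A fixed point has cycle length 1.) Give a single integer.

Step 0: 01010
Step 1: G0=1(const) G1=NOT G3=NOT 1=0 G2=G0&G1=0&1=0 G3=G1=1 G4=G0=0 -> 10010
Step 2: G0=1(const) G1=NOT G3=NOT 1=0 G2=G0&G1=1&0=0 G3=G1=0 G4=G0=1 -> 10001
Step 3: G0=1(const) G1=NOT G3=NOT 0=1 G2=G0&G1=1&0=0 G3=G1=0 G4=G0=1 -> 11001
Step 4: G0=1(const) G1=NOT G3=NOT 0=1 G2=G0&G1=1&1=1 G3=G1=1 G4=G0=1 -> 11111
Step 5: G0=1(const) G1=NOT G3=NOT 1=0 G2=G0&G1=1&1=1 G3=G1=1 G4=G0=1 -> 10111
Step 6: G0=1(const) G1=NOT G3=NOT 1=0 G2=G0&G1=1&0=0 G3=G1=0 G4=G0=1 -> 10001
State from step 6 equals state from step 2 -> cycle length 4

Answer: 4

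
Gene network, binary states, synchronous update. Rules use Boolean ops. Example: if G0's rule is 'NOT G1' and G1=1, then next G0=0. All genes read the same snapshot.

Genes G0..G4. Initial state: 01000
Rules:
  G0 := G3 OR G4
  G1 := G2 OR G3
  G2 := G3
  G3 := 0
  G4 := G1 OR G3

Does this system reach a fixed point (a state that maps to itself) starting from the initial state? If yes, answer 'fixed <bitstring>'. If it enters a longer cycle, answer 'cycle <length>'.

Step 0: 01000
Step 1: G0=G3|G4=0|0=0 G1=G2|G3=0|0=0 G2=G3=0 G3=0(const) G4=G1|G3=1|0=1 -> 00001
Step 2: G0=G3|G4=0|1=1 G1=G2|G3=0|0=0 G2=G3=0 G3=0(const) G4=G1|G3=0|0=0 -> 10000
Step 3: G0=G3|G4=0|0=0 G1=G2|G3=0|0=0 G2=G3=0 G3=0(const) G4=G1|G3=0|0=0 -> 00000
Step 4: G0=G3|G4=0|0=0 G1=G2|G3=0|0=0 G2=G3=0 G3=0(const) G4=G1|G3=0|0=0 -> 00000
Fixed point reached at step 3: 00000

Answer: fixed 00000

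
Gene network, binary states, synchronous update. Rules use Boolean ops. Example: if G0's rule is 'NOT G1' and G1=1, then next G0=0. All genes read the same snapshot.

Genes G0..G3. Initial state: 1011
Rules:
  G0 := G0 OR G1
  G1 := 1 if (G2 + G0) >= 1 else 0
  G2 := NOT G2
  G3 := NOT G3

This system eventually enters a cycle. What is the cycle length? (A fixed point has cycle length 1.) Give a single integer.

Answer: 2

Derivation:
Step 0: 1011
Step 1: G0=G0|G1=1|0=1 G1=(1+1>=1)=1 G2=NOT G2=NOT 1=0 G3=NOT G3=NOT 1=0 -> 1100
Step 2: G0=G0|G1=1|1=1 G1=(0+1>=1)=1 G2=NOT G2=NOT 0=1 G3=NOT G3=NOT 0=1 -> 1111
Step 3: G0=G0|G1=1|1=1 G1=(1+1>=1)=1 G2=NOT G2=NOT 1=0 G3=NOT G3=NOT 1=0 -> 1100
State from step 3 equals state from step 1 -> cycle length 2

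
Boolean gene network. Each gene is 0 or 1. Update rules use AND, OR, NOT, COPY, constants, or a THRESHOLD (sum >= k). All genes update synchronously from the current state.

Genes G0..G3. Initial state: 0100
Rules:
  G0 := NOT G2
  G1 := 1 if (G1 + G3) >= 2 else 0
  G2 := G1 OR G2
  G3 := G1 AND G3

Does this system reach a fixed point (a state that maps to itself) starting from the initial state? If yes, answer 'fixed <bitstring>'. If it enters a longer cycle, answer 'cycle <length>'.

Answer: fixed 0010

Derivation:
Step 0: 0100
Step 1: G0=NOT G2=NOT 0=1 G1=(1+0>=2)=0 G2=G1|G2=1|0=1 G3=G1&G3=1&0=0 -> 1010
Step 2: G0=NOT G2=NOT 1=0 G1=(0+0>=2)=0 G2=G1|G2=0|1=1 G3=G1&G3=0&0=0 -> 0010
Step 3: G0=NOT G2=NOT 1=0 G1=(0+0>=2)=0 G2=G1|G2=0|1=1 G3=G1&G3=0&0=0 -> 0010
Fixed point reached at step 2: 0010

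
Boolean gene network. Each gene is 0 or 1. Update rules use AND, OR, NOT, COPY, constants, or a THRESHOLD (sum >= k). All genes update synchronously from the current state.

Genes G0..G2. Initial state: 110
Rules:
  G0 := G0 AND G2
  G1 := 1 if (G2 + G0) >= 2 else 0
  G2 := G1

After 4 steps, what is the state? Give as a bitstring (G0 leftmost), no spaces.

Step 1: G0=G0&G2=1&0=0 G1=(0+1>=2)=0 G2=G1=1 -> 001
Step 2: G0=G0&G2=0&1=0 G1=(1+0>=2)=0 G2=G1=0 -> 000
Step 3: G0=G0&G2=0&0=0 G1=(0+0>=2)=0 G2=G1=0 -> 000
Step 4: G0=G0&G2=0&0=0 G1=(0+0>=2)=0 G2=G1=0 -> 000

000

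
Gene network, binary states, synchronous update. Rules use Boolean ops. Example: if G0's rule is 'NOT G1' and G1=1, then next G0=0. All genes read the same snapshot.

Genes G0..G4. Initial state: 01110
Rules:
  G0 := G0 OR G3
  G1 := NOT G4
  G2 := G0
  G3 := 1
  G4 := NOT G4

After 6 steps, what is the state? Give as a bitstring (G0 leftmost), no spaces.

Step 1: G0=G0|G3=0|1=1 G1=NOT G4=NOT 0=1 G2=G0=0 G3=1(const) G4=NOT G4=NOT 0=1 -> 11011
Step 2: G0=G0|G3=1|1=1 G1=NOT G4=NOT 1=0 G2=G0=1 G3=1(const) G4=NOT G4=NOT 1=0 -> 10110
Step 3: G0=G0|G3=1|1=1 G1=NOT G4=NOT 0=1 G2=G0=1 G3=1(const) G4=NOT G4=NOT 0=1 -> 11111
Step 4: G0=G0|G3=1|1=1 G1=NOT G4=NOT 1=0 G2=G0=1 G3=1(const) G4=NOT G4=NOT 1=0 -> 10110
Step 5: G0=G0|G3=1|1=1 G1=NOT G4=NOT 0=1 G2=G0=1 G3=1(const) G4=NOT G4=NOT 0=1 -> 11111
Step 6: G0=G0|G3=1|1=1 G1=NOT G4=NOT 1=0 G2=G0=1 G3=1(const) G4=NOT G4=NOT 1=0 -> 10110

10110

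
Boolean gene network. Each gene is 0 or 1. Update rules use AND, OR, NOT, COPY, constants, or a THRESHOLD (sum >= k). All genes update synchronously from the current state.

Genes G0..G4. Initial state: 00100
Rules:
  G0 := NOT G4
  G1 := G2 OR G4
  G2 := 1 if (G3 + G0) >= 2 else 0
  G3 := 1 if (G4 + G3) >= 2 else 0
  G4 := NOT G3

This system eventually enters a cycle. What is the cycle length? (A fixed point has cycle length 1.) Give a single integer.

Step 0: 00100
Step 1: G0=NOT G4=NOT 0=1 G1=G2|G4=1|0=1 G2=(0+0>=2)=0 G3=(0+0>=2)=0 G4=NOT G3=NOT 0=1 -> 11001
Step 2: G0=NOT G4=NOT 1=0 G1=G2|G4=0|1=1 G2=(0+1>=2)=0 G3=(1+0>=2)=0 G4=NOT G3=NOT 0=1 -> 01001
Step 3: G0=NOT G4=NOT 1=0 G1=G2|G4=0|1=1 G2=(0+0>=2)=0 G3=(1+0>=2)=0 G4=NOT G3=NOT 0=1 -> 01001
State from step 3 equals state from step 2 -> cycle length 1

Answer: 1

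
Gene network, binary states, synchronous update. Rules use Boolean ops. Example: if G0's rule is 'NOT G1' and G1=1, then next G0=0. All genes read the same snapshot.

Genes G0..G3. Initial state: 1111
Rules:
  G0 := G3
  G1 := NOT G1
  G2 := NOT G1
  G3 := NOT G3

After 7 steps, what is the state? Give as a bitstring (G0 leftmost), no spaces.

Step 1: G0=G3=1 G1=NOT G1=NOT 1=0 G2=NOT G1=NOT 1=0 G3=NOT G3=NOT 1=0 -> 1000
Step 2: G0=G3=0 G1=NOT G1=NOT 0=1 G2=NOT G1=NOT 0=1 G3=NOT G3=NOT 0=1 -> 0111
Step 3: G0=G3=1 G1=NOT G1=NOT 1=0 G2=NOT G1=NOT 1=0 G3=NOT G3=NOT 1=0 -> 1000
Step 4: G0=G3=0 G1=NOT G1=NOT 0=1 G2=NOT G1=NOT 0=1 G3=NOT G3=NOT 0=1 -> 0111
Step 5: G0=G3=1 G1=NOT G1=NOT 1=0 G2=NOT G1=NOT 1=0 G3=NOT G3=NOT 1=0 -> 1000
Step 6: G0=G3=0 G1=NOT G1=NOT 0=1 G2=NOT G1=NOT 0=1 G3=NOT G3=NOT 0=1 -> 0111
Step 7: G0=G3=1 G1=NOT G1=NOT 1=0 G2=NOT G1=NOT 1=0 G3=NOT G3=NOT 1=0 -> 1000

1000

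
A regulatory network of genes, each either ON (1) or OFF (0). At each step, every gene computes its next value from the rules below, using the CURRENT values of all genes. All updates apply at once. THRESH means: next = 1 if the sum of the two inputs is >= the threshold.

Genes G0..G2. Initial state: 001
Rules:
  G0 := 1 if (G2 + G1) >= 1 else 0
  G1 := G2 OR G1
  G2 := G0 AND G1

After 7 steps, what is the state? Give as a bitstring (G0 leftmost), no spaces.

Step 1: G0=(1+0>=1)=1 G1=G2|G1=1|0=1 G2=G0&G1=0&0=0 -> 110
Step 2: G0=(0+1>=1)=1 G1=G2|G1=0|1=1 G2=G0&G1=1&1=1 -> 111
Step 3: G0=(1+1>=1)=1 G1=G2|G1=1|1=1 G2=G0&G1=1&1=1 -> 111
Step 4: G0=(1+1>=1)=1 G1=G2|G1=1|1=1 G2=G0&G1=1&1=1 -> 111
Step 5: G0=(1+1>=1)=1 G1=G2|G1=1|1=1 G2=G0&G1=1&1=1 -> 111
Step 6: G0=(1+1>=1)=1 G1=G2|G1=1|1=1 G2=G0&G1=1&1=1 -> 111
Step 7: G0=(1+1>=1)=1 G1=G2|G1=1|1=1 G2=G0&G1=1&1=1 -> 111

111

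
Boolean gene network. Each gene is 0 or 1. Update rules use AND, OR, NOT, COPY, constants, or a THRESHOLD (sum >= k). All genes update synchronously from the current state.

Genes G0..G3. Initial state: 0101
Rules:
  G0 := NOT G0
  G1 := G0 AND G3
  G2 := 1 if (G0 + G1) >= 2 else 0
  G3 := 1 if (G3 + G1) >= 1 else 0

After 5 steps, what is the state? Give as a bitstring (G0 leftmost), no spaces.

Step 1: G0=NOT G0=NOT 0=1 G1=G0&G3=0&1=0 G2=(0+1>=2)=0 G3=(1+1>=1)=1 -> 1001
Step 2: G0=NOT G0=NOT 1=0 G1=G0&G3=1&1=1 G2=(1+0>=2)=0 G3=(1+0>=1)=1 -> 0101
Step 3: G0=NOT G0=NOT 0=1 G1=G0&G3=0&1=0 G2=(0+1>=2)=0 G3=(1+1>=1)=1 -> 1001
Step 4: G0=NOT G0=NOT 1=0 G1=G0&G3=1&1=1 G2=(1+0>=2)=0 G3=(1+0>=1)=1 -> 0101
Step 5: G0=NOT G0=NOT 0=1 G1=G0&G3=0&1=0 G2=(0+1>=2)=0 G3=(1+1>=1)=1 -> 1001

1001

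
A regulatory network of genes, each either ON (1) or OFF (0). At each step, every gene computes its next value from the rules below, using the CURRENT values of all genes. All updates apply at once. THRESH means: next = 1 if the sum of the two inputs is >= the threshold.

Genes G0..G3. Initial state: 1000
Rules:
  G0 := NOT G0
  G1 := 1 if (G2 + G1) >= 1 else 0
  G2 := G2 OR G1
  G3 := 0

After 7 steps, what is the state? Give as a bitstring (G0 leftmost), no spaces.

Step 1: G0=NOT G0=NOT 1=0 G1=(0+0>=1)=0 G2=G2|G1=0|0=0 G3=0(const) -> 0000
Step 2: G0=NOT G0=NOT 0=1 G1=(0+0>=1)=0 G2=G2|G1=0|0=0 G3=0(const) -> 1000
Step 3: G0=NOT G0=NOT 1=0 G1=(0+0>=1)=0 G2=G2|G1=0|0=0 G3=0(const) -> 0000
Step 4: G0=NOT G0=NOT 0=1 G1=(0+0>=1)=0 G2=G2|G1=0|0=0 G3=0(const) -> 1000
Step 5: G0=NOT G0=NOT 1=0 G1=(0+0>=1)=0 G2=G2|G1=0|0=0 G3=0(const) -> 0000
Step 6: G0=NOT G0=NOT 0=1 G1=(0+0>=1)=0 G2=G2|G1=0|0=0 G3=0(const) -> 1000
Step 7: G0=NOT G0=NOT 1=0 G1=(0+0>=1)=0 G2=G2|G1=0|0=0 G3=0(const) -> 0000

0000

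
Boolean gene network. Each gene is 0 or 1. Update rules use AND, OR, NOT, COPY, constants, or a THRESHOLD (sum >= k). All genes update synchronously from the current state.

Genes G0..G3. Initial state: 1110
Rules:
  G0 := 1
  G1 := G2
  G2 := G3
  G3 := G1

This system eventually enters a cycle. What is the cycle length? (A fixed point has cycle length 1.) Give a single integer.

Answer: 3

Derivation:
Step 0: 1110
Step 1: G0=1(const) G1=G2=1 G2=G3=0 G3=G1=1 -> 1101
Step 2: G0=1(const) G1=G2=0 G2=G3=1 G3=G1=1 -> 1011
Step 3: G0=1(const) G1=G2=1 G2=G3=1 G3=G1=0 -> 1110
State from step 3 equals state from step 0 -> cycle length 3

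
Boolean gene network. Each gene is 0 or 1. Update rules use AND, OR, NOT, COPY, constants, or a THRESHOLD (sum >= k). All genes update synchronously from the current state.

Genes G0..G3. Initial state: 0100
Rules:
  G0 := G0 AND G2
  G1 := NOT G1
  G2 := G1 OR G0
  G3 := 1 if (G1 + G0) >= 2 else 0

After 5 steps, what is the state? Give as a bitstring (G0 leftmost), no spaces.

Step 1: G0=G0&G2=0&0=0 G1=NOT G1=NOT 1=0 G2=G1|G0=1|0=1 G3=(1+0>=2)=0 -> 0010
Step 2: G0=G0&G2=0&1=0 G1=NOT G1=NOT 0=1 G2=G1|G0=0|0=0 G3=(0+0>=2)=0 -> 0100
Step 3: G0=G0&G2=0&0=0 G1=NOT G1=NOT 1=0 G2=G1|G0=1|0=1 G3=(1+0>=2)=0 -> 0010
Step 4: G0=G0&G2=0&1=0 G1=NOT G1=NOT 0=1 G2=G1|G0=0|0=0 G3=(0+0>=2)=0 -> 0100
Step 5: G0=G0&G2=0&0=0 G1=NOT G1=NOT 1=0 G2=G1|G0=1|0=1 G3=(1+0>=2)=0 -> 0010

0010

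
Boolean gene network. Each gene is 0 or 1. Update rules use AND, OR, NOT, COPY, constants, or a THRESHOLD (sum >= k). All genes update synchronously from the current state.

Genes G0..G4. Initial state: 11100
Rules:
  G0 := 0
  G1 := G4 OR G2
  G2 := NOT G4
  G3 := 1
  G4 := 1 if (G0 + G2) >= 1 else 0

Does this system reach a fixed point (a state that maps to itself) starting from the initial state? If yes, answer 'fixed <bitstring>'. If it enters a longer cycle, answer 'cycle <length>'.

Step 0: 11100
Step 1: G0=0(const) G1=G4|G2=0|1=1 G2=NOT G4=NOT 0=1 G3=1(const) G4=(1+1>=1)=1 -> 01111
Step 2: G0=0(const) G1=G4|G2=1|1=1 G2=NOT G4=NOT 1=0 G3=1(const) G4=(0+1>=1)=1 -> 01011
Step 3: G0=0(const) G1=G4|G2=1|0=1 G2=NOT G4=NOT 1=0 G3=1(const) G4=(0+0>=1)=0 -> 01010
Step 4: G0=0(const) G1=G4|G2=0|0=0 G2=NOT G4=NOT 0=1 G3=1(const) G4=(0+0>=1)=0 -> 00110
Step 5: G0=0(const) G1=G4|G2=0|1=1 G2=NOT G4=NOT 0=1 G3=1(const) G4=(0+1>=1)=1 -> 01111
Cycle of length 4 starting at step 1 -> no fixed point

Answer: cycle 4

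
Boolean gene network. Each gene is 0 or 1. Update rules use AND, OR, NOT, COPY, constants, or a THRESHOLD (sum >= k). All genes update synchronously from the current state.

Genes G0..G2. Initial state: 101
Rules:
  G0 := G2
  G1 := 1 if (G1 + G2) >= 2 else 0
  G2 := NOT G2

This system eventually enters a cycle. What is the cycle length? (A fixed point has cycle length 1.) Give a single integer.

Answer: 2

Derivation:
Step 0: 101
Step 1: G0=G2=1 G1=(0+1>=2)=0 G2=NOT G2=NOT 1=0 -> 100
Step 2: G0=G2=0 G1=(0+0>=2)=0 G2=NOT G2=NOT 0=1 -> 001
Step 3: G0=G2=1 G1=(0+1>=2)=0 G2=NOT G2=NOT 1=0 -> 100
State from step 3 equals state from step 1 -> cycle length 2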